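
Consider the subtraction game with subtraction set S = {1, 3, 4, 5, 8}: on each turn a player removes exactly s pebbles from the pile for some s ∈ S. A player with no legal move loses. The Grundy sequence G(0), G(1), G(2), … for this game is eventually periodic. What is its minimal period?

9

n :  0  1  2  3  4  5  6  7  8  9 10 11 12 13 14 15 16 17 18 19
G :  0  1  0  1  2  3  2  3  4  0  1  0  1  2  3  2  3  4  0  1
G(n+9) = G(n) holds for n = 0,…,7 (a full window of length max(S) = 8), so the sequence is purely periodic with period 9.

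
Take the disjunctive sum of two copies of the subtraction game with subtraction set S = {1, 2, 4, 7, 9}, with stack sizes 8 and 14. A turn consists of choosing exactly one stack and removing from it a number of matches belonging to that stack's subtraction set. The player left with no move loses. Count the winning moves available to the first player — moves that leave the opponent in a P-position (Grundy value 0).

3

All stacks use S = {1, 2, 4, 7, 9}:
n :  0  1  2  3  4  5  6  7  8  9 10 11 12 13 14
G :  0  1  2  0  1  2  0  1  2  3  4  0  1  2  0
Stack A: G(8) = 2.
Stack B: G(14) = 0.
Combined Grundy value = 2 ⊕ 0 = 2.
A winning move leaves total XOR = 0, i.e. changes one component's Grundy value g to g ⊕ X where X is the current total.
Stack A: need g' = 2⊕2 = 0. Options: 8−1→G=1, 8−2→G=0, 8−4→G=1, 8−7→G=1. Hits: 1.
Stack B: need g' = 0⊕2 = 2. Options: 14−1→G=2, 14−2→G=1, 14−4→G=4, 14−7→G=1, 14−9→G=2. Hits: 2.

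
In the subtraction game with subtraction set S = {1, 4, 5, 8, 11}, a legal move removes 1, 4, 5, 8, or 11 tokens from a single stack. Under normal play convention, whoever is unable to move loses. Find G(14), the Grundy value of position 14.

3

n :  0  1  2  3  4  5  6  7  8  9 10 11 12 13 14
G :  0  1  0  1  2  3  2  3  4  0  1  4  0  1  3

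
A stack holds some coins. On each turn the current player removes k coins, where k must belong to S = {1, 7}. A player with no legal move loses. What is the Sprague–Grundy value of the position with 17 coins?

n :  0  1  2  3  4  5  6  7  8  9 10 11 12 13 14 15 16 17
G :  0  1  0  1  0  1  0  1  0  1  0  1  0  1  0  1  0  1

1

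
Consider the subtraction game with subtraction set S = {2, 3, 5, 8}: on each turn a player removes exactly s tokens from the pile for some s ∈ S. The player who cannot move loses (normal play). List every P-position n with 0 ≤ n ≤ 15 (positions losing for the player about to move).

0, 1, 7, 11

G(0) = 0
G(1) = mex{} = 0
G(2) = mex{0} = 1
G(3) = mex{0,0} = 1
G(4) = mex{1,0} = 2
G(5) = mex{1,1,0} = 2
G(6) = mex{2,1,0} = 3
G(7) = mex{2,2,1} = 0
G(8) = mex{3,2,1,0} = 4
G(9) = mex{0,3,2,0} = 1
G(10) = mex{4,0,2,1} = 3
G(11) = mex{1,4,3,1} = 0
G(12) = mex{3,1,0,2} = 4
G(13) = mex{0,3,4,2} = 1
G(14) = mex{4,0,1,3} = 2
G(15) = mex{1,4,3,0} = 2
P-positions are exactly the n with G(n) = 0.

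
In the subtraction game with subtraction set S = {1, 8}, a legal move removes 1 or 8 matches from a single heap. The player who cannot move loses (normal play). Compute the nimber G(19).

1

n :  0  1  2  3  4  5  6  7  8  9 10 11 12 13 14 15 16 17 18 19
G :  0  1  0  1  0  1  0  1  2  0  1  0  1  0  1  0  1  2  0  1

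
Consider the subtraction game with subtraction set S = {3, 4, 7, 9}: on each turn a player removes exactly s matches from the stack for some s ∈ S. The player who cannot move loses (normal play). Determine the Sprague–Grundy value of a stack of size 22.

n :  0  1  2  3  4  5  6  7  8  9 10 11 12 13 14 15 16 17 18 19 20 21 22
G :  0  0  0  1  1  1  2  2  2  3  3  3  0  0  0  1  1  1  2  2  2  3  3

3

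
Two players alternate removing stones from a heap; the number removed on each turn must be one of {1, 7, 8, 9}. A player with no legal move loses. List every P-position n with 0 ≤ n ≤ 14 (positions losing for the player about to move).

0, 2, 4, 6

G(0) = 0
G(1) = mex{0} = 1
G(2) = mex{1} = 0
G(3) = mex{0} = 1
G(4) = mex{1} = 0
G(5) = mex{0} = 1
G(6) = mex{1} = 0
G(7) = mex{0,0} = 1
G(8) = mex{1,1,0} = 2
G(9) = mex{2,0,1,0} = 3
G(10) = mex{3,1,0,1} = 2
G(11) = mex{2,0,1,0} = 3
G(12) = mex{3,1,0,1} = 2
G(13) = mex{2,0,1,0} = 3
G(14) = mex{3,1,0,1} = 2
P-positions are exactly the n with G(n) = 0.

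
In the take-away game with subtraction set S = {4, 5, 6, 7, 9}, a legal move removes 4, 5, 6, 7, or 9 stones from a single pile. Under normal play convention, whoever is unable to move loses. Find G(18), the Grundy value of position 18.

n :  0  1  2  3  4  5  6  7  8  9 10 11 12 13 14 15 16 17 18
G :  0  0  0  0  1  1  1  1  2  2  2  2  3  0  0  0  0  1  1

1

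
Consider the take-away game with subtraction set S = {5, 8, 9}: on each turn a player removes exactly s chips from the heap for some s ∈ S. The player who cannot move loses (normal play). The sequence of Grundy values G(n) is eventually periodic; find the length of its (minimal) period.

n :  0  1  2  3  4  5  6  7  8  9 10 11 12 13 14 15 16 17 18 19 20 21 22 23 24 25 26 27 28 29
G :  0  0  0  0  0  1  1  1  1  1  2  2  2  2  0  0  0  0  0  1  1  1  1  1  2  2  2  2  0  0
G(n+14) = G(n) holds for n = 0,…,8 (a full window of length max(S) = 9), so the sequence is purely periodic with period 14.

14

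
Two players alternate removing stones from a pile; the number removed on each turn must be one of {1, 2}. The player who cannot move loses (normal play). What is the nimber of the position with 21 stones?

0

n :  0  1  2  3  4  5  6  7  8  9 10 11 12 13 14 15 16 17 18 19 20 21
G :  0  1  2  0  1  2  0  1  2  0  1  2  0  1  2  0  1  2  0  1  2  0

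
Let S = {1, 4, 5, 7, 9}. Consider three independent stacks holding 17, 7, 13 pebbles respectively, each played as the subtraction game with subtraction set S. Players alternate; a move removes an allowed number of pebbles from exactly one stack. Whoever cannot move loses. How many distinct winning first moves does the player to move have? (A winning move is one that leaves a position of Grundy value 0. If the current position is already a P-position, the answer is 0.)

7

All stacks use S = {1, 4, 5, 7, 9}:
n :  0  1  2  3  4  5  6  7  8  9 10 11 12 13 14 15 16 17
G :  0  1  0  1  2  3  2  3  0  1  0  1  2  3  2  3  0  1
Stack A: G(17) = 1.
Stack B: G(7) = 3.
Stack C: G(13) = 3.
Combined Grundy value = 1 ⊕ 3 ⊕ 3 = 1.
A winning move leaves total XOR = 0, i.e. changes one component's Grundy value g to g ⊕ X where X is the current total.
Stack A: need g' = 1⊕1 = 0. Options: 17−1→G=0, 17−4→G=3, 17−5→G=2, 17−7→G=0, 17−9→G=0. Hits: 3.
Stack B: need g' = 3⊕1 = 2. Options: 7−1→G=2, 7−4→G=1, 7−5→G=0, 7−7→G=0. Hits: 1.
Stack C: need g' = 3⊕1 = 2. Options: 13−1→G=2, 13−4→G=1, 13−5→G=0, 13−7→G=2, 13−9→G=2. Hits: 3.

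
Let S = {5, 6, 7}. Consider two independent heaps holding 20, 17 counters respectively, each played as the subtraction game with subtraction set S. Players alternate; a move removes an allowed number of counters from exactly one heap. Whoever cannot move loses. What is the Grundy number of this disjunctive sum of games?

0

All heaps use S = {5, 6, 7}:
G(0) = 0
G(1) = mex{} = 0
G(2) = mex{} = 0
G(3) = mex{} = 0
G(4) = mex{} = 0
G(5) = mex{0} = 1
G(6) = mex{0,0} = 1
G(7) = mex{0,0,0} = 1
G(8) = mex{0,0,0} = 1
G(9) = mex{0,0,0} = 1
G(10) = mex{1,0,0} = 2
G(11) = mex{1,1,0} = 2
G(12) = mex{1,1,1} = 0
G(13) = mex{1,1,1} = 0
G(14) = mex{1,1,1} = 0
G(15) = mex{2,1,1} = 0
G(16) = mex{2,2,1} = 0
G(17) = mex{0,2,2} = 1
G(18) = mex{0,0,2} = 1
G(19) = mex{0,0,0} = 1
G(20) = mex{0,0,0} = 1
Heap A: G(20) = 1.
Heap B: G(17) = 1.
Combined Grundy value = 1 ⊕ 1 = 0.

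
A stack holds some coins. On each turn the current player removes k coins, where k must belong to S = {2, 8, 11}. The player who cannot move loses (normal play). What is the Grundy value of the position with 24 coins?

G(0) = 0
G(1) = mex{} = 0
G(2) = mex{0} = 1
G(3) = mex{0} = 1
G(4) = mex{1} = 0
G(5) = mex{1} = 0
G(6) = mex{0} = 1
G(7) = mex{0} = 1
G(8) = mex{1,0} = 2
G(9) = mex{1,0} = 2
G(10) = mex{2,1} = 0
G(11) = mex{2,1,0} = 3
G(12) = mex{0,0,0} = 1
G(13) = mex{3,0,1} = 2
G(14) = mex{1,1,1} = 0
G(15) = mex{2,1,0} = 3
G(16) = mex{0,2,0} = 1
G(17) = mex{3,2,1} = 0
G(18) = mex{1,0,1} = 2
G(19) = mex{0,3,2} = 1
G(20) = mex{2,1,2} = 0
G(21) = mex{1,2,0} = 3
G(22) = mex{0,0,3} = 1
G(23) = mex{3,3,1} = 0
G(24) = mex{1,1,2} = 0

0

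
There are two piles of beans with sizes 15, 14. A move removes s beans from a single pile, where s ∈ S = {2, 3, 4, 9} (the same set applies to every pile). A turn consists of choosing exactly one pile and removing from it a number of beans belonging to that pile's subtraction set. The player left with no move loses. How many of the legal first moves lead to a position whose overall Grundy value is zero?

All piles use S = {2, 3, 4, 9}:
G(0) = 0
G(1) = mex{} = 0
G(2) = mex{0} = 1
G(3) = mex{0,0} = 1
G(4) = mex{1,0,0} = 2
G(5) = mex{1,1,0} = 2
G(6) = mex{2,1,1} = 0
G(7) = mex{2,2,1} = 0
G(8) = mex{0,2,2} = 1
G(9) = mex{0,0,2,0} = 1
G(10) = mex{1,0,0,0} = 2
G(11) = mex{1,1,0,1} = 2
G(12) = mex{2,1,1,1} = 0
G(13) = mex{2,2,1,2} = 0
G(14) = mex{0,2,2,2} = 1
G(15) = mex{0,0,2,0} = 1
Pile A: G(15) = 1.
Pile B: G(14) = 1.
Combined Grundy value = 1 ⊕ 1 = 0.
A winning move leaves total XOR = 0, i.e. changes one component's Grundy value g to g ⊕ X where X is the current total.
Pile A: target g' = 1⊕0 = 1, but every legal move changes the Grundy value (mex property), so 0 moves.
Pile B: target g' = 1⊕0 = 1, but every legal move changes the Grundy value (mex property), so 0 moves.

0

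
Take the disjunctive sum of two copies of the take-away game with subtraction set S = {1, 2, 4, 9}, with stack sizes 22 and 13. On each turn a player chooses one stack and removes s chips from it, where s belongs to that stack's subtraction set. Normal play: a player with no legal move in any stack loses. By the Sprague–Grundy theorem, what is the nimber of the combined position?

2

All stacks use S = {1, 2, 4, 9}:
n :  0  1  2  3  4  5  6  7  8  9 10 11 12 13 14 15 16 17 18 19 20 21 22
G :  0  1  2  0  1  2  0  1  2  3  4  0  1  2  0  1  2  0  1  2  3  4  0
Stack A: G(22) = 0.
Stack B: G(13) = 2.
Combined Grundy value = 0 ⊕ 2 = 2.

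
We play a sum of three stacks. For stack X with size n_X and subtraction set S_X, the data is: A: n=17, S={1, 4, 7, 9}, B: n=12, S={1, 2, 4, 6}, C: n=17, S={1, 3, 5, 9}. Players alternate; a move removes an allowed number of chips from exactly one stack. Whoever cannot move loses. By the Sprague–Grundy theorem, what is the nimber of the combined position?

1

Stack A, S = {1, 4, 7, 9}:
G(0) = 0
G(1) = mex{0} = 1
G(2) = mex{1} = 0
G(3) = mex{0} = 1
G(4) = mex{1,0} = 2
G(5) = mex{2,1} = 0
G(6) = mex{0,0} = 1
G(7) = mex{1,1,0} = 2
G(8) = mex{2,2,1} = 0
G(9) = mex{0,0,0,0} = 1
G(10) = mex{1,1,1,1} = 0
G(11) = mex{0,2,2,0} = 1
G(12) = mex{1,0,0,1} = 2
G(13) = mex{2,1,1,2} = 0
G(14) = mex{0,0,2,0} = 1
G(15) = mex{1,1,0,1} = 2
G(16) = mex{2,2,1,2} = 0
G(17) = mex{0,0,0,0} = 1
G_A(17) = 1.
Stack B, S = {1, 2, 4, 6}:
G(0) = 0
G(1) = mex{0} = 1
G(2) = mex{1,0} = 2
G(3) = mex{2,1} = 0
G(4) = mex{0,2,0} = 1
G(5) = mex{1,0,1} = 2
G(6) = mex{2,1,2,0} = 3
G(7) = mex{3,2,0,1} = 4
G(8) = mex{4,3,1,2} = 0
G(9) = mex{0,4,2,0} = 1
G(10) = mex{1,0,3,1} = 2
G(11) = mex{2,1,4,2} = 0
G(12) = mex{0,2,0,3} = 1
G_B(12) = 1.
Stack C, S = {1, 3, 5, 9}:
G(0) = 0
G(1) = mex{0} = 1
G(2) = mex{1} = 0
G(3) = mex{0,0} = 1
G(4) = mex{1,1} = 0
G(5) = mex{0,0,0} = 1
G(6) = mex{1,1,1} = 0
G(7) = mex{0,0,0} = 1
G(8) = mex{1,1,1} = 0
G(9) = mex{0,0,0,0} = 1
G(10) = mex{1,1,1,1} = 0
G(11) = mex{0,0,0,0} = 1
G(12) = mex{1,1,1,1} = 0
G(13) = mex{0,0,0,0} = 1
G(14) = mex{1,1,1,1} = 0
G(15) = mex{0,0,0,0} = 1
G(16) = mex{1,1,1,1} = 0
G(17) = mex{0,0,0,0} = 1
G_C(17) = 1.
Combined Grundy value = 1 ⊕ 1 ⊕ 1 = 1.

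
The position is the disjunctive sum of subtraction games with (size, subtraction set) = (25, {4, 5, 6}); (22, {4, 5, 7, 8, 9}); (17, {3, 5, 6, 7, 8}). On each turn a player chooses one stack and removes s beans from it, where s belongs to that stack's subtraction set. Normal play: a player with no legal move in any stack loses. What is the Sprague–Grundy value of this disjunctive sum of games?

Stack A, S = {4, 5, 6}:
G(0) = 0
G(1) = mex{} = 0
G(2) = mex{} = 0
G(3) = mex{} = 0
G(4) = mex{0} = 1
G(5) = mex{0,0} = 1
G(6) = mex{0,0,0} = 1
G(7) = mex{0,0,0} = 1
G(8) = mex{1,0,0} = 2
G(9) = mex{1,1,0} = 2
G(10) = mex{1,1,1} = 0
G(11) = mex{1,1,1} = 0
G(12) = mex{2,1,1} = 0
G(13) = mex{2,2,1} = 0
G(14) = mex{0,2,2} = 1
G(15) = mex{0,0,2} = 1
G(16) = mex{0,0,0} = 1
G(17) = mex{0,0,0} = 1
G(18) = mex{1,0,0} = 2
G(19) = mex{1,1,0} = 2
G(20) = mex{1,1,1} = 0
G(21) = mex{1,1,1} = 0
G(22) = mex{2,1,1} = 0
G(23) = mex{2,2,1} = 0
G(24) = mex{0,2,2} = 1
G(25) = mex{0,0,2} = 1
G_A(25) = 1.
Stack B, S = {4, 5, 7, 8, 9}:
n :  0  1  2  3  4  5  6  7  8  9 10 11 12 13 14 15 16 17 18 19 20 21 22
G :  0  0  0  0  1  1  1  1  2  2  2  2  3  0  0  0  0  1  1  1  1  2  2
G_B(22) = 2.
Stack C, S = {3, 5, 6, 7, 8}:
G(0) = 0
G(1) = mex{} = 0
G(2) = mex{} = 0
G(3) = mex{0} = 1
G(4) = mex{0} = 1
G(5) = mex{0,0} = 1
G(6) = mex{1,0,0} = 2
G(7) = mex{1,0,0,0} = 2
G(8) = mex{1,1,0,0,0} = 2
G(9) = mex{2,1,1,0,0} = 3
G(10) = mex{2,1,1,1,0} = 3
G(11) = mex{2,2,1,1,1} = 0
G(12) = mex{3,2,2,1,1} = 0
G(13) = mex{3,2,2,2,1} = 0
G(14) = mex{0,3,2,2,2} = 1
G(15) = mex{0,3,3,2,2} = 1
G(16) = mex{0,0,3,3,2} = 1
G(17) = mex{1,0,0,3,3} = 2
G_C(17) = 2.
Combined Grundy value = 1 ⊕ 2 ⊕ 2 = 1.

1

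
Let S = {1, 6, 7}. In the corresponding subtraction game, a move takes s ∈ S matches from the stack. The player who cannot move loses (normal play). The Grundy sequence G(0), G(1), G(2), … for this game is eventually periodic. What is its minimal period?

12

G(0) = 0
G(1) = mex{0} = 1
G(2) = mex{1} = 0
G(3) = mex{0} = 1
G(4) = mex{1} = 0
G(5) = mex{0} = 1
G(6) = mex{1,0} = 2
G(7) = mex{2,1,0} = 3
G(8) = mex{3,0,1} = 2
G(9) = mex{2,1,0} = 3
G(10) = mex{3,0,1} = 2
G(11) = mex{2,1,0} = 3
G(12) = mex{3,2,1} = 0
G(13) = mex{0,3,2} = 1
G(14) = mex{1,2,3} = 0
G(15) = mex{0,3,2} = 1
G(16) = mex{1,2,3} = 0
G(17) = mex{0,3,2} = 1
G(18) = mex{1,0,3} = 2
G(19) = mex{2,1,0} = 3
G(20) = mex{3,0,1} = 2
G(21) = mex{2,1,0} = 3
G(22) = mex{3,0,1} = 2
G(23) = mex{2,1,0} = 3
G(24) = mex{3,2,1} = 0
G(25) = mex{0,3,2} = 1
G(n+12) = G(n) holds for n = 0,…,6 (a full window of length max(S) = 7), so the sequence is purely periodic with period 12.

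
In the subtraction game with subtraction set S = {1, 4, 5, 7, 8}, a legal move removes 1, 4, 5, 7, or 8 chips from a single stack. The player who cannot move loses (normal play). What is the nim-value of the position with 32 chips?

4

n :  0  1  2  3  4  5  6  7  8  9 10 11 12 13 14 15 16 17 18 19 20 21 22 23 24 25 26 27 28 29 30 31 32
G :  0  1  0  1  2  3  2  3  4  5  4  0  1  0  1  2  3  2  3  4  5  4  0  1  0  1  2  3  2  3  4  5  4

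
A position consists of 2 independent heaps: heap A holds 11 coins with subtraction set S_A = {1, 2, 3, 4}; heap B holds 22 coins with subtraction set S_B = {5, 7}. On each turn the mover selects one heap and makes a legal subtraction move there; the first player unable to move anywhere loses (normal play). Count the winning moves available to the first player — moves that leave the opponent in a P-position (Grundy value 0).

Heap A, S = {1, 2, 3, 4}:
n :  0  1  2  3  4  5  6  7  8  9 10 11
G :  0  1  2  3  4  0  1  2  3  4  0  1
G_A(11) = 1.
Heap B, S = {5, 7}:
G(0) = 0
G(1) = mex{} = 0
G(2) = mex{} = 0
G(3) = mex{} = 0
G(4) = mex{} = 0
G(5) = mex{0} = 1
G(6) = mex{0} = 1
G(7) = mex{0,0} = 1
G(8) = mex{0,0} = 1
G(9) = mex{0,0} = 1
G(10) = mex{1,0} = 2
G(11) = mex{1,0} = 2
G(12) = mex{1,1} = 0
G(13) = mex{1,1} = 0
G(14) = mex{1,1} = 0
G(15) = mex{2,1} = 0
G(16) = mex{2,1} = 0
G(17) = mex{0,2} = 1
G(18) = mex{0,2} = 1
G(19) = mex{0,0} = 1
G(20) = mex{0,0} = 1
G(21) = mex{0,0} = 1
G(22) = mex{1,0} = 2
G_B(22) = 2.
Combined Grundy value = 1 ⊕ 2 = 3.
A winning move leaves total XOR = 0, i.e. changes one component's Grundy value g to g ⊕ X where X is the current total.
Heap A: need g' = 1⊕3 = 2. Options: 11−1→G=0, 11−2→G=4, 11−3→G=3, 11−4→G=2. Hits: 1.
Heap B: need g' = 2⊕3 = 1. Options: 22−5→G=1, 22−7→G=0. Hits: 1.

2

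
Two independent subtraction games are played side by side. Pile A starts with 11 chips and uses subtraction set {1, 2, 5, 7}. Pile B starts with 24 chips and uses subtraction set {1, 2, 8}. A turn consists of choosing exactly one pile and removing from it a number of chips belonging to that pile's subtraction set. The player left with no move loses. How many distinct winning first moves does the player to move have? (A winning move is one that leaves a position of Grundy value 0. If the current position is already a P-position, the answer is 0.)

3

Pile A, S = {1, 2, 5, 7}:
G(0) = 0
G(1) = mex{0} = 1
G(2) = mex{1,0} = 2
G(3) = mex{2,1} = 0
G(4) = mex{0,2} = 1
G(5) = mex{1,0,0} = 2
G(6) = mex{2,1,1} = 0
G(7) = mex{0,2,2,0} = 1
G(8) = mex{1,0,0,1} = 2
G(9) = mex{2,1,1,2} = 0
G(10) = mex{0,2,2,0} = 1
G(11) = mex{1,0,0,1} = 2
G_A(11) = 2.
Pile B, S = {1, 2, 8}:
G(0) = 0
G(1) = mex{0} = 1
G(2) = mex{1,0} = 2
G(3) = mex{2,1} = 0
G(4) = mex{0,2} = 1
G(5) = mex{1,0} = 2
G(6) = mex{2,1} = 0
G(7) = mex{0,2} = 1
G(8) = mex{1,0,0} = 2
G(9) = mex{2,1,1} = 0
G(10) = mex{0,2,2} = 1
G(11) = mex{1,0,0} = 2
G(12) = mex{2,1,1} = 0
G(13) = mex{0,2,2} = 1
G(14) = mex{1,0,0} = 2
G(15) = mex{2,1,1} = 0
G(16) = mex{0,2,2} = 1
G(17) = mex{1,0,0} = 2
G(18) = mex{2,1,1} = 0
G(19) = mex{0,2,2} = 1
G(20) = mex{1,0,0} = 2
G(21) = mex{2,1,1} = 0
G(22) = mex{0,2,2} = 1
G(23) = mex{1,0,0} = 2
G(24) = mex{2,1,1} = 0
G_B(24) = 0.
Combined Grundy value = 2 ⊕ 0 = 2.
A winning move leaves total XOR = 0, i.e. changes one component's Grundy value g to g ⊕ X where X is the current total.
Pile A: need g' = 2⊕2 = 0. Options: 11−1→G=1, 11−2→G=0, 11−5→G=0, 11−7→G=1. Hits: 2.
Pile B: need g' = 0⊕2 = 2. Options: 24−1→G=2, 24−2→G=1, 24−8→G=1. Hits: 1.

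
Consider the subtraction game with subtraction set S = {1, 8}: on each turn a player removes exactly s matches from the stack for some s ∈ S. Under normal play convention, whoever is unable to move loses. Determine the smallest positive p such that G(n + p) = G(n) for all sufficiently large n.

9

G(0) = 0
G(1) = mex{0} = 1
G(2) = mex{1} = 0
G(3) = mex{0} = 1
G(4) = mex{1} = 0
G(5) = mex{0} = 1
G(6) = mex{1} = 0
G(7) = mex{0} = 1
G(8) = mex{1,0} = 2
G(9) = mex{2,1} = 0
G(10) = mex{0,0} = 1
G(11) = mex{1,1} = 0
G(12) = mex{0,0} = 1
G(13) = mex{1,1} = 0
G(14) = mex{0,0} = 1
G(15) = mex{1,1} = 0
G(16) = mex{0,2} = 1
G(17) = mex{1,0} = 2
G(18) = mex{2,1} = 0
G(19) = mex{0,0} = 1
G(n+9) = G(n) holds for n = 0,…,7 (a full window of length max(S) = 8), so the sequence is purely periodic with period 9.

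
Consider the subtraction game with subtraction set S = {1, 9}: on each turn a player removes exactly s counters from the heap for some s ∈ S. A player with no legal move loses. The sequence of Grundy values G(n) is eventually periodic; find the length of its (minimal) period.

2

G(0) = 0
G(1) = mex{0} = 1
G(2) = mex{1} = 0
G(3) = mex{0} = 1
G(4) = mex{1} = 0
G(5) = mex{0} = 1
G(6) = mex{1} = 0
G(7) = mex{0} = 1
G(8) = mex{1} = 0
G(9) = mex{0,0} = 1
G(10) = mex{1,1} = 0
G(11) = mex{0,0} = 1
G(12) = mex{1,1} = 0
G(13) = mex{0,0} = 1
G(14) = mex{1,1} = 0
G(n+2) = G(n) holds for n = 0,…,8 (a full window of length max(S) = 9), so the sequence is purely periodic with period 2.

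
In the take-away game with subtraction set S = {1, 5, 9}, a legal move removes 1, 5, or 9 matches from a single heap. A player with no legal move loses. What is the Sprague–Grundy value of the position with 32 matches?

0

n :  0  1  2  3  4  5  6  7  8  9 10 11 12 13 14 15 16 17 18 19 20 21 22 23 24 25 26 27 28 29 30 31 32
G :  0  1  0  1  0  1  0  1  0  1  0  1  0  1  0  1  0  1  0  1  0  1  0  1  0  1  0  1  0  1  0  1  0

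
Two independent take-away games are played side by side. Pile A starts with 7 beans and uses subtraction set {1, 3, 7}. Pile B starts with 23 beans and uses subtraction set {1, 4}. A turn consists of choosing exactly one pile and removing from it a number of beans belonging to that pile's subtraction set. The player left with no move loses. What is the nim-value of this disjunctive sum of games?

Pile A, S = {1, 3, 7}:
G(0) = 0
G(1) = mex{0} = 1
G(2) = mex{1} = 0
G(3) = mex{0,0} = 1
G(4) = mex{1,1} = 0
G(5) = mex{0,0} = 1
G(6) = mex{1,1} = 0
G(7) = mex{0,0,0} = 1
G_A(7) = 1.
Pile B, S = {1, 4}:
G(0) = 0
G(1) = mex{0} = 1
G(2) = mex{1} = 0
G(3) = mex{0} = 1
G(4) = mex{1,0} = 2
G(5) = mex{2,1} = 0
G(6) = mex{0,0} = 1
G(7) = mex{1,1} = 0
G(8) = mex{0,2} = 1
G(9) = mex{1,0} = 2
G(10) = mex{2,1} = 0
G(11) = mex{0,0} = 1
G(12) = mex{1,1} = 0
G(13) = mex{0,2} = 1
G(14) = mex{1,0} = 2
G(15) = mex{2,1} = 0
G(16) = mex{0,0} = 1
G(17) = mex{1,1} = 0
G(18) = mex{0,2} = 1
G(19) = mex{1,0} = 2
G(20) = mex{2,1} = 0
G(21) = mex{0,0} = 1
G(22) = mex{1,1} = 0
G(23) = mex{0,2} = 1
G_B(23) = 1.
Combined Grundy value = 1 ⊕ 1 = 0.

0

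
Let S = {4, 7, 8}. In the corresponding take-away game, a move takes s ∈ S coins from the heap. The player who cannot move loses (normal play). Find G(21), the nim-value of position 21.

n :  0  1  2  3  4  5  6  7  8  9 10 11 12 13 14 15 16 17 18 19 20 21
G :  0  0  0  0  1  1  1  1  2  2  2  2  0  0  0  0  1  1  1  1  2  2

2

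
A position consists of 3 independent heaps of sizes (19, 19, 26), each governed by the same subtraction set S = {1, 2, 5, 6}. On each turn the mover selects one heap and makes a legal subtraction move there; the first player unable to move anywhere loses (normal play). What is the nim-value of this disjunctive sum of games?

2

All heaps use S = {1, 2, 5, 6}:
n :  0  1  2  3  4  5  6  7  8  9 10 11 12 13 14 15 16 17 18 19 20 21 22 23 24 25 26
G :  0  1  2  0  1  2  3  0  1  2  0  1  2  3  0  1  2  0  1  2  3  0  1  2  0  1  2
Heap A: G(19) = 2.
Heap B: G(19) = 2.
Heap C: G(26) = 2.
Combined Grundy value = 2 ⊕ 2 ⊕ 2 = 2.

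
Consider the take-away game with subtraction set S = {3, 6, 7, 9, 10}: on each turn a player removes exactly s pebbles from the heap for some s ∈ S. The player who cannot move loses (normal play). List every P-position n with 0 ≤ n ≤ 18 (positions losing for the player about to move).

G(0) = 0
G(1) = mex{} = 0
G(2) = mex{} = 0
G(3) = mex{0} = 1
G(4) = mex{0} = 1
G(5) = mex{0} = 1
G(6) = mex{1,0} = 2
G(7) = mex{1,0,0} = 2
G(8) = mex{1,0,0} = 2
G(9) = mex{2,1,0,0} = 3
G(10) = mex{2,1,1,0,0} = 3
G(11) = mex{2,1,1,0,0} = 3
G(12) = mex{3,2,1,1,0} = 4
G(13) = mex{3,2,2,1,1} = 0
G(14) = mex{3,2,2,1,1} = 0
G(15) = mex{4,3,2,2,1} = 0
G(16) = mex{0,3,3,2,2} = 1
G(17) = mex{0,3,3,2,2} = 1
G(18) = mex{0,4,3,3,2} = 1
P-positions are exactly the n with G(n) = 0.

0, 1, 2, 13, 14, 15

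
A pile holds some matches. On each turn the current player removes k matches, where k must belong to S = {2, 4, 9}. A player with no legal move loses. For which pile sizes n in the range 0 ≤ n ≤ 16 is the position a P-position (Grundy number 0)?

G(0) = 0
G(1) = mex{} = 0
G(2) = mex{0} = 1
G(3) = mex{0} = 1
G(4) = mex{1,0} = 2
G(5) = mex{1,0} = 2
G(6) = mex{2,1} = 0
G(7) = mex{2,1} = 0
G(8) = mex{0,2} = 1
G(9) = mex{0,2,0} = 1
G(10) = mex{1,0,0} = 2
G(11) = mex{1,0,1} = 2
G(12) = mex{2,1,1} = 0
G(13) = mex{2,1,2} = 0
G(14) = mex{0,2,2} = 1
G(15) = mex{0,2,0} = 1
G(16) = mex{1,0,0} = 2
P-positions are exactly the n with G(n) = 0.

0, 1, 6, 7, 12, 13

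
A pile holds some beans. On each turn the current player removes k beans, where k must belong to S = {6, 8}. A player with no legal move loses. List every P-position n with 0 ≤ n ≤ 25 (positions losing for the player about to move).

G(0) = 0
G(1) = mex{} = 0
G(2) = mex{} = 0
G(3) = mex{} = 0
G(4) = mex{} = 0
G(5) = mex{} = 0
G(6) = mex{0} = 1
G(7) = mex{0} = 1
G(8) = mex{0,0} = 1
G(9) = mex{0,0} = 1
G(10) = mex{0,0} = 1
G(11) = mex{0,0} = 1
G(12) = mex{1,0} = 2
G(13) = mex{1,0} = 2
G(14) = mex{1,1} = 0
G(15) = mex{1,1} = 0
G(16) = mex{1,1} = 0
G(17) = mex{1,1} = 0
G(18) = mex{2,1} = 0
G(19) = mex{2,1} = 0
G(20) = mex{0,2} = 1
G(21) = mex{0,2} = 1
G(22) = mex{0,0} = 1
G(23) = mex{0,0} = 1
G(24) = mex{0,0} = 1
G(25) = mex{0,0} = 1
P-positions are exactly the n with G(n) = 0.

0, 1, 2, 3, 4, 5, 14, 15, 16, 17, 18, 19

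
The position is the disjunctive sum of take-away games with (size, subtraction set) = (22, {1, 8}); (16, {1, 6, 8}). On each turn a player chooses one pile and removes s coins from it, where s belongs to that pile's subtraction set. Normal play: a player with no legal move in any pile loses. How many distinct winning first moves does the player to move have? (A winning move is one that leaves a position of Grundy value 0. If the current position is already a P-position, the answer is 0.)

0

Pile A, S = {1, 8}:
G(0) = 0
G(1) = mex{0} = 1
G(2) = mex{1} = 0
G(3) = mex{0} = 1
G(4) = mex{1} = 0
G(5) = mex{0} = 1
G(6) = mex{1} = 0
G(7) = mex{0} = 1
G(8) = mex{1,0} = 2
G(9) = mex{2,1} = 0
G(10) = mex{0,0} = 1
G(11) = mex{1,1} = 0
G(12) = mex{0,0} = 1
G(13) = mex{1,1} = 0
G(14) = mex{0,0} = 1
G(15) = mex{1,1} = 0
G(16) = mex{0,2} = 1
G(17) = mex{1,0} = 2
G(18) = mex{2,1} = 0
G(19) = mex{0,0} = 1
G(20) = mex{1,1} = 0
G(21) = mex{0,0} = 1
G(22) = mex{1,1} = 0
G_A(22) = 0.
Pile B, S = {1, 6, 8}:
G(0) = 0
G(1) = mex{0} = 1
G(2) = mex{1} = 0
G(3) = mex{0} = 1
G(4) = mex{1} = 0
G(5) = mex{0} = 1
G(6) = mex{1,0} = 2
G(7) = mex{2,1} = 0
G(8) = mex{0,0,0} = 1
G(9) = mex{1,1,1} = 0
G(10) = mex{0,0,0} = 1
G(11) = mex{1,1,1} = 0
G(12) = mex{0,2,0} = 1
G(13) = mex{1,0,1} = 2
G(14) = mex{2,1,2} = 0
G(15) = mex{0,0,0} = 1
G(16) = mex{1,1,1} = 0
G_B(16) = 0.
Combined Grundy value = 0 ⊕ 0 = 0.
A winning move leaves total XOR = 0, i.e. changes one component's Grundy value g to g ⊕ X where X is the current total.
Pile A: target g' = 0⊕0 = 0, but every legal move changes the Grundy value (mex property), so 0 moves.
Pile B: target g' = 0⊕0 = 0, but every legal move changes the Grundy value (mex property), so 0 moves.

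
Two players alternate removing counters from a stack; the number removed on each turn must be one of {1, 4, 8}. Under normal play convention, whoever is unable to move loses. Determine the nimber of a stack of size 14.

n :  0  1  2  3  4  5  6  7  8  9 10 11 12 13 14
G :  0  1  0  1  2  0  1  0  1  2  3  2  0  1  0

0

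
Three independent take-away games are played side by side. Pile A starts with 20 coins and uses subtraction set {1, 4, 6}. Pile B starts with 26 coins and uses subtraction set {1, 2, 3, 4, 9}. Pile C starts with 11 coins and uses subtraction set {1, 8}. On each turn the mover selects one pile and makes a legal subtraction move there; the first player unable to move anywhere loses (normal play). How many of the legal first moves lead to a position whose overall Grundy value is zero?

4

Pile A, S = {1, 4, 6}:
n :  0  1  2  3  4  5  6  7  8  9 10 11 12 13 14 15 16 17 18 19 20
G :  0  1  0  1  2  0  1  0  1  2  0  1  0  1  2  0  1  0  1  2  0
G_A(20) = 0.
Pile B, S = {1, 2, 3, 4, 9}:
n :  0  1  2  3  4  5  6  7  8  9 10 11 12 13 14 15 16 17 18 19 20 21 22 23 24 25 26
G :  0  1  2  3  4  0  1  2  3  4  0  1  2  3  4  0  1  2  3  4  0  1  2  3  4  0  1
G_B(26) = 1.
Pile C, S = {1, 8}:
G(0) = 0
G(1) = mex{0} = 1
G(2) = mex{1} = 0
G(3) = mex{0} = 1
G(4) = mex{1} = 0
G(5) = mex{0} = 1
G(6) = mex{1} = 0
G(7) = mex{0} = 1
G(8) = mex{1,0} = 2
G(9) = mex{2,1} = 0
G(10) = mex{0,0} = 1
G(11) = mex{1,1} = 0
G_C(11) = 0.
Combined Grundy value = 0 ⊕ 1 ⊕ 0 = 1.
A winning move leaves total XOR = 0, i.e. changes one component's Grundy value g to g ⊕ X where X is the current total.
Pile A: need g' = 0⊕1 = 1. Options: 20−1→G=2, 20−4→G=1, 20−6→G=2. Hits: 1.
Pile B: need g' = 1⊕1 = 0. Options: 26−1→G=0, 26−2→G=4, 26−3→G=3, 26−4→G=2, 26−9→G=2. Hits: 1.
Pile C: need g' = 0⊕1 = 1. Options: 11−1→G=1, 11−8→G=1. Hits: 2.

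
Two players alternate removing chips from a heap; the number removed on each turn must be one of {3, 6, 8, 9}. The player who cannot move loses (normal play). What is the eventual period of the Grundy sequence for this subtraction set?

12

n :  0  1  2  3  4  5  6  7  8  9 10 11 12 13 14 15 16 17 18 19 20 21 22 23 24 25
G :  0  0  0  1  1  1  2  2  2  3  3  3  0  0  0  1  1  1  2  2  2  3  3  3  0  0
G(n+12) = G(n) holds for n = 0,…,8 (a full window of length max(S) = 9), so the sequence is purely periodic with period 12.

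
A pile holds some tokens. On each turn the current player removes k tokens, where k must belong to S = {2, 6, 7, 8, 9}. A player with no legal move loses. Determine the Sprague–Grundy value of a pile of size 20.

0

n :  0  1  2  3  4  5  6  7  8  9 10 11 12 13 14 15 16 17 18 19 20
G :  0  0  1  1  0  0  1  1  2  2  3  3  2  2  3  0  0  1  1  0  0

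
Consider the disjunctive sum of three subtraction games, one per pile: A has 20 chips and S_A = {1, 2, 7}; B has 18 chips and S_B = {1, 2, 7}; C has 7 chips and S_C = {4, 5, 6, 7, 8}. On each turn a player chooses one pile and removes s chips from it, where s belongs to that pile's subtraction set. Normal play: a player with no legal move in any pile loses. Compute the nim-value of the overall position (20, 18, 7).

Pile A, S = {1, 2, 7}:
n :  0  1  2  3  4  5  6  7  8  9 10 11 12 13 14 15 16 17 18 19 20
G :  0  1  2  0  1  2  0  1  2  0  1  2  0  1  2  0  1  2  0  1  2
G_A(20) = 2.
Pile B, S = {1, 2, 7}:
G(0) = 0
G(1) = mex{0} = 1
G(2) = mex{1,0} = 2
G(3) = mex{2,1} = 0
G(4) = mex{0,2} = 1
G(5) = mex{1,0} = 2
G(6) = mex{2,1} = 0
G(7) = mex{0,2,0} = 1
G(8) = mex{1,0,1} = 2
G(9) = mex{2,1,2} = 0
G(10) = mex{0,2,0} = 1
G(11) = mex{1,0,1} = 2
G(12) = mex{2,1,2} = 0
G(13) = mex{0,2,0} = 1
G(14) = mex{1,0,1} = 2
G(15) = mex{2,1,2} = 0
G(16) = mex{0,2,0} = 1
G(17) = mex{1,0,1} = 2
G(18) = mex{2,1,2} = 0
G_B(18) = 0.
Pile C, S = {4, 5, 6, 7, 8}:
G(0) = 0
G(1) = mex{} = 0
G(2) = mex{} = 0
G(3) = mex{} = 0
G(4) = mex{0} = 1
G(5) = mex{0,0} = 1
G(6) = mex{0,0,0} = 1
G(7) = mex{0,0,0,0} = 1
G_C(7) = 1.
Combined Grundy value = 2 ⊕ 0 ⊕ 1 = 3.

3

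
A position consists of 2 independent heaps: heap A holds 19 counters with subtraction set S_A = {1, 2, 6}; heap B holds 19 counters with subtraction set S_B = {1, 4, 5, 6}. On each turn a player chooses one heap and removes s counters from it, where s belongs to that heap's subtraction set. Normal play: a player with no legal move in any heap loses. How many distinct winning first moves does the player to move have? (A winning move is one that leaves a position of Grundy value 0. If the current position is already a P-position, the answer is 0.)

Heap A, S = {1, 2, 6}:
n :  0  1  2  3  4  5  6  7  8  9 10 11 12 13 14 15 16 17 18 19
G :  0  1  2  0  1  2  3  0  1  2  0  1  2  3  0  1  2  0  1  2
G_A(19) = 2.
Heap B, S = {1, 4, 5, 6}:
n :  0  1  2  3  4  5  6  7  8  9 10 11 12 13 14 15 16 17 18 19
G :  0  1  0  1  2  3  2  3  4  0  1  0  1  2  3  2  3  4  0  1
G_B(19) = 1.
Combined Grundy value = 2 ⊕ 1 = 3.
A winning move leaves total XOR = 0, i.e. changes one component's Grundy value g to g ⊕ X where X is the current total.
Heap A: need g' = 2⊕3 = 1. Options: 19−1→G=1, 19−2→G=0, 19−6→G=3. Hits: 1.
Heap B: need g' = 1⊕3 = 2. Options: 19−1→G=0, 19−4→G=2, 19−5→G=3, 19−6→G=2. Hits: 2.

3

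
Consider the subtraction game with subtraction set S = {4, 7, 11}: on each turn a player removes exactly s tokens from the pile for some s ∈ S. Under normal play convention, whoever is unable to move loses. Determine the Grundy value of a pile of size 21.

1

G(0) = 0
G(1) = mex{} = 0
G(2) = mex{} = 0
G(3) = mex{} = 0
G(4) = mex{0} = 1
G(5) = mex{0} = 1
G(6) = mex{0} = 1
G(7) = mex{0,0} = 1
G(8) = mex{1,0} = 2
G(9) = mex{1,0} = 2
G(10) = mex{1,0} = 2
G(11) = mex{1,1,0} = 2
G(12) = mex{2,1,0} = 3
G(13) = mex{2,1,0} = 3
G(14) = mex{2,1,0} = 3
G(15) = mex{2,2,1} = 0
G(16) = mex{3,2,1} = 0
G(17) = mex{3,2,1} = 0
G(18) = mex{3,2,1} = 0
G(19) = mex{0,3,2} = 1
G(20) = mex{0,3,2} = 1
G(21) = mex{0,3,2} = 1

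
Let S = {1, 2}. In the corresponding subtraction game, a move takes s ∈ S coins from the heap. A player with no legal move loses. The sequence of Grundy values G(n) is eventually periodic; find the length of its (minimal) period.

3

G(0) = 0
G(1) = mex{0} = 1
G(2) = mex{1,0} = 2
G(3) = mex{2,1} = 0
G(4) = mex{0,2} = 1
G(5) = mex{1,0} = 2
G(6) = mex{2,1} = 0
G(7) = mex{0,2} = 1
G(8) = mex{1,0} = 2
G(9) = mex{2,1} = 0
G(10) = mex{0,2} = 1
G(11) = mex{1,0} = 2
G(12) = mex{2,1} = 0
G(13) = mex{0,2} = 1
G(14) = mex{1,0} = 2
G(n+3) = G(n) holds for n = 0,…,1 (a full window of length max(S) = 2), so the sequence is purely periodic with period 3.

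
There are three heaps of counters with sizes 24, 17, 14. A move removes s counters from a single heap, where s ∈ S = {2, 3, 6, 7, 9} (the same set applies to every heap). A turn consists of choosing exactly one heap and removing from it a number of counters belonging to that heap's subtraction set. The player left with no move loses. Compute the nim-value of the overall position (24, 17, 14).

All heaps use S = {2, 3, 6, 7, 9}:
G(0) = 0
G(1) = mex{} = 0
G(2) = mex{0} = 1
G(3) = mex{0,0} = 1
G(4) = mex{1,0} = 2
G(5) = mex{1,1} = 0
G(6) = mex{2,1,0} = 3
G(7) = mex{0,2,0,0} = 1
G(8) = mex{3,0,1,0} = 2
G(9) = mex{1,3,1,1,0} = 2
G(10) = mex{2,1,2,1,0} = 3
G(11) = mex{2,2,0,2,1} = 3
G(12) = mex{3,2,3,0,1} = 4
G(13) = mex{3,3,1,3,2} = 0
G(14) = mex{4,3,2,1,0} = 5
G(15) = mex{0,4,2,2,3} = 1
G(16) = mex{5,0,3,2,1} = 4
G(17) = mex{1,5,3,3,2} = 0
G(18) = mex{4,1,4,3,2} = 0
G(19) = mex{0,4,0,4,3} = 1
G(20) = mex{0,0,5,0,3} = 1
G(21) = mex{1,0,1,5,4} = 2
G(22) = mex{1,1,4,1,0} = 2
G(23) = mex{2,1,0,4,5} = 3
G(24) = mex{2,2,0,0,1} = 3
Heap A: G(24) = 3.
Heap B: G(17) = 0.
Heap C: G(14) = 5.
Combined Grundy value = 3 ⊕ 0 ⊕ 5 = 6.

6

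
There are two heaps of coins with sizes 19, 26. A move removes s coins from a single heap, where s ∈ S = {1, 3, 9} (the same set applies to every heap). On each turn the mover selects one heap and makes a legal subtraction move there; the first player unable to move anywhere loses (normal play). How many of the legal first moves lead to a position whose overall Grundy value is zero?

All heaps use S = {1, 3, 9}:
G(0) = 0
G(1) = mex{0} = 1
G(2) = mex{1} = 0
G(3) = mex{0,0} = 1
G(4) = mex{1,1} = 0
G(5) = mex{0,0} = 1
G(6) = mex{1,1} = 0
G(7) = mex{0,0} = 1
G(8) = mex{1,1} = 0
G(9) = mex{0,0,0} = 1
G(10) = mex{1,1,1} = 0
G(11) = mex{0,0,0} = 1
G(12) = mex{1,1,1} = 0
G(13) = mex{0,0,0} = 1
G(14) = mex{1,1,1} = 0
G(15) = mex{0,0,0} = 1
G(16) = mex{1,1,1} = 0
G(17) = mex{0,0,0} = 1
G(18) = mex{1,1,1} = 0
G(19) = mex{0,0,0} = 1
G(20) = mex{1,1,1} = 0
G(21) = mex{0,0,0} = 1
G(22) = mex{1,1,1} = 0
G(23) = mex{0,0,0} = 1
G(24) = mex{1,1,1} = 0
G(25) = mex{0,0,0} = 1
G(26) = mex{1,1,1} = 0
Heap A: G(19) = 1.
Heap B: G(26) = 0.
Combined Grundy value = 1 ⊕ 0 = 1.
A winning move leaves total XOR = 0, i.e. changes one component's Grundy value g to g ⊕ X where X is the current total.
Heap A: need g' = 1⊕1 = 0. Options: 19−1→G=0, 19−3→G=0, 19−9→G=0. Hits: 3.
Heap B: need g' = 0⊕1 = 1. Options: 26−1→G=1, 26−3→G=1, 26−9→G=1. Hits: 3.

6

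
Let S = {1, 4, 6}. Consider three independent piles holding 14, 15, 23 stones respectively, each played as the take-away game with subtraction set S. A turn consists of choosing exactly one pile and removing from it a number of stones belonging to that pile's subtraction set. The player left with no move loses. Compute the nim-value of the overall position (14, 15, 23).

All piles use S = {1, 4, 6}:
n :  0  1  2  3  4  5  6  7  8  9 10 11 12 13 14 15 16 17 18 19 20 21 22 23
G :  0  1  0  1  2  0  1  0  1  2  0  1  0  1  2  0  1  0  1  2  0  1  0  1
Pile A: G(14) = 2.
Pile B: G(15) = 0.
Pile C: G(23) = 1.
Combined Grundy value = 2 ⊕ 0 ⊕ 1 = 3.

3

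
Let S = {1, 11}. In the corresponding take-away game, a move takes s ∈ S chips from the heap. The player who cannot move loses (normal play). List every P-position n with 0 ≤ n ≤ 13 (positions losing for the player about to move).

0, 2, 4, 6, 8, 10, 12

n :  0  1  2  3  4  5  6  7  8  9 10 11 12 13
G :  0  1  0  1  0  1  0  1  0  1  0  1  0  1
P-positions are exactly the n with G(n) = 0.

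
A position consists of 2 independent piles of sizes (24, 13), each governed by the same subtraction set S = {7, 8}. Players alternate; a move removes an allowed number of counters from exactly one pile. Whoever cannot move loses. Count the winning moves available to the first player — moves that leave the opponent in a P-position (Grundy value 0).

All piles use S = {7, 8}:
G(0) = 0
G(1) = mex{} = 0
G(2) = mex{} = 0
G(3) = mex{} = 0
G(4) = mex{} = 0
G(5) = mex{} = 0
G(6) = mex{} = 0
G(7) = mex{0} = 1
G(8) = mex{0,0} = 1
G(9) = mex{0,0} = 1
G(10) = mex{0,0} = 1
G(11) = mex{0,0} = 1
G(12) = mex{0,0} = 1
G(13) = mex{0,0} = 1
G(14) = mex{1,0} = 2
G(15) = mex{1,1} = 0
G(16) = mex{1,1} = 0
G(17) = mex{1,1} = 0
G(18) = mex{1,1} = 0
G(19) = mex{1,1} = 0
G(20) = mex{1,1} = 0
G(21) = mex{2,1} = 0
G(22) = mex{0,2} = 1
G(23) = mex{0,0} = 1
G(24) = mex{0,0} = 1
Pile A: G(24) = 1.
Pile B: G(13) = 1.
Combined Grundy value = 1 ⊕ 1 = 0.
A winning move leaves total XOR = 0, i.e. changes one component's Grundy value g to g ⊕ X where X is the current total.
Pile A: target g' = 1⊕0 = 1, but every legal move changes the Grundy value (mex property), so 0 moves.
Pile B: target g' = 1⊕0 = 1, but every legal move changes the Grundy value (mex property), so 0 moves.

0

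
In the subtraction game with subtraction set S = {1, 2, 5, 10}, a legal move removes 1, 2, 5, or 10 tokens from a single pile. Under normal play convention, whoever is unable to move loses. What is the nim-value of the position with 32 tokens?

G(0) = 0
G(1) = mex{0} = 1
G(2) = mex{1,0} = 2
G(3) = mex{2,1} = 0
G(4) = mex{0,2} = 1
G(5) = mex{1,0,0} = 2
G(6) = mex{2,1,1} = 0
G(7) = mex{0,2,2} = 1
G(8) = mex{1,0,0} = 2
G(9) = mex{2,1,1} = 0
G(10) = mex{0,2,2,0} = 1
G(11) = mex{1,0,0,1} = 2
G(12) = mex{2,1,1,2} = 0
G(13) = mex{0,2,2,0} = 1
G(14) = mex{1,0,0,1} = 2
G(15) = mex{2,1,1,2} = 0
G(16) = mex{0,2,2,0} = 1
G(17) = mex{1,0,0,1} = 2
G(18) = mex{2,1,1,2} = 0
G(19) = mex{0,2,2,0} = 1
G(20) = mex{1,0,0,1} = 2
G(21) = mex{2,1,1,2} = 0
G(22) = mex{0,2,2,0} = 1
G(23) = mex{1,0,0,1} = 2
G(24) = mex{2,1,1,2} = 0
G(25) = mex{0,2,2,0} = 1
G(26) = mex{1,0,0,1} = 2
G(27) = mex{2,1,1,2} = 0
G(28) = mex{0,2,2,0} = 1
G(29) = mex{1,0,0,1} = 2
G(30) = mex{2,1,1,2} = 0
G(31) = mex{0,2,2,0} = 1
G(32) = mex{1,0,0,1} = 2

2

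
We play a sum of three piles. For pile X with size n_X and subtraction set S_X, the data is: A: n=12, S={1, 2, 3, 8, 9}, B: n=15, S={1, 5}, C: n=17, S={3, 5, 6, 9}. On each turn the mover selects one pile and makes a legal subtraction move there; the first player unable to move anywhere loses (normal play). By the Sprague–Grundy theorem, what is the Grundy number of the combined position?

Pile A, S = {1, 2, 3, 8, 9}:
n :  0  1  2  3  4  5  6  7  8  9 10 11 12
G :  0  1  2  3  0  1  2  3  4  5  0  1  2
G_A(12) = 2.
Pile B, S = {1, 5}:
n :  0  1  2  3  4  5  6  7  8  9 10 11 12 13 14 15
G :  0  1  0  1  0  1  0  1  0  1  0  1  0  1  0  1
G_B(15) = 1.
Pile C, S = {3, 5, 6, 9}:
n :  0  1  2  3  4  5  6  7  8  9 10 11 12 13 14 15 16 17
G :  0  0  0  1  1  1  2  2  2  3  3  3  0  0  0  1  1  1
G_C(17) = 1.
Combined Grundy value = 2 ⊕ 1 ⊕ 1 = 2.

2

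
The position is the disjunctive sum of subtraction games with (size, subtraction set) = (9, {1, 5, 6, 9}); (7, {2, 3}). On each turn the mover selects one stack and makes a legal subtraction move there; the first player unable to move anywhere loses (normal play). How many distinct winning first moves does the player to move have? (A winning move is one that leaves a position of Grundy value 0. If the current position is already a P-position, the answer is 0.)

Stack A, S = {1, 5, 6, 9}:
n : 0 1 2 3 4 5 6 7 8 9
G : 0 1 0 1 0 1 2 3 2 3
G_A(9) = 3.
Stack B, S = {2, 3}:
G(0) = 0
G(1) = mex{} = 0
G(2) = mex{0} = 1
G(3) = mex{0,0} = 1
G(4) = mex{1,0} = 2
G(5) = mex{1,1} = 0
G(6) = mex{2,1} = 0
G(7) = mex{0,2} = 1
G_B(7) = 1.
Combined Grundy value = 3 ⊕ 1 = 2.
A winning move leaves total XOR = 0, i.e. changes one component's Grundy value g to g ⊕ X where X is the current total.
Stack A: need g' = 3⊕2 = 1. Options: 9−1→G=2, 9−5→G=0, 9−6→G=1, 9−9→G=0. Hits: 1.
Stack B: need g' = 1⊕2 = 3. Options: 7−2→G=0, 7−3→G=2. Hits: 0.

1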